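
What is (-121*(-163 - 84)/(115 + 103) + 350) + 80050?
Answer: 17557087/218 ≈ 80537.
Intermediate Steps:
(-121*(-163 - 84)/(115 + 103) + 350) + 80050 = (-(-29887)/218 + 350) + 80050 = (-121*(-247/218) + 350) + 80050 = (29887/218 + 350) + 80050 = 106187/218 + 80050 = 17557087/218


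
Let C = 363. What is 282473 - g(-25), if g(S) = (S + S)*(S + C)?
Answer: 299373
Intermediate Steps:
g(S) = 2*S*(363 + S) (g(S) = (S + S)*(S + 363) = (2*S)*(363 + S) = 2*S*(363 + S))
282473 - g(-25) = 282473 - 2*(-25)*(363 - 25) = 282473 - 2*(-25)*338 = 282473 - 1*(-16900) = 282473 + 16900 = 299373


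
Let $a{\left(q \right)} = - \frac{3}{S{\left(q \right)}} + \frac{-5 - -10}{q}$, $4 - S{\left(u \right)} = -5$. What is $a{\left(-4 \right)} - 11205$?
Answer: $- \frac{134479}{12} \approx -11207.0$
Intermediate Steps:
$S{\left(u \right)} = 9$ ($S{\left(u \right)} = 4 - -5 = 4 + 5 = 9$)
$a{\left(q \right)} = - \frac{1}{3} + \frac{5}{q}$ ($a{\left(q \right)} = - \frac{3}{9} + \frac{-5 - -10}{q} = \left(-3\right) \frac{1}{9} + \frac{-5 + 10}{q} = - \frac{1}{3} + \frac{5}{q}$)
$a{\left(-4 \right)} - 11205 = \frac{15 - -4}{3 \left(-4\right)} - 11205 = \frac{1}{3} \left(- \frac{1}{4}\right) \left(15 + 4\right) - 11205 = \frac{1}{3} \left(- \frac{1}{4}\right) 19 - 11205 = - \frac{19}{12} - 11205 = - \frac{134479}{12}$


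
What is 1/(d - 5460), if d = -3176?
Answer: -1/8636 ≈ -0.00011579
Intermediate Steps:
1/(d - 5460) = 1/(-3176 - 5460) = 1/(-8636) = -1/8636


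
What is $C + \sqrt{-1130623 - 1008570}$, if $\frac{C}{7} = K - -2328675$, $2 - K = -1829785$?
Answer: $29109234 + 7 i \sqrt{43657} \approx 2.9109 \cdot 10^{7} + 1462.6 i$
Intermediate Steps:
$K = 1829787$ ($K = 2 - -1829785 = 2 + 1829785 = 1829787$)
$C = 29109234$ ($C = 7 \left(1829787 - -2328675\right) = 7 \left(1829787 + 2328675\right) = 7 \cdot 4158462 = 29109234$)
$C + \sqrt{-1130623 - 1008570} = 29109234 + \sqrt{-1130623 - 1008570} = 29109234 + \sqrt{-2139193} = 29109234 + 7 i \sqrt{43657}$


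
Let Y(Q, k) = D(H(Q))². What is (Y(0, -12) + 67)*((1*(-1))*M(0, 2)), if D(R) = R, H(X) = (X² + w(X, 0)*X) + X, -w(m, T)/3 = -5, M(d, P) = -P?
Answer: 134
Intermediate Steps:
w(m, T) = 15 (w(m, T) = -3*(-5) = 15)
H(X) = X² + 16*X (H(X) = (X² + 15*X) + X = X² + 16*X)
Y(Q, k) = Q²*(16 + Q)² (Y(Q, k) = (Q*(16 + Q))² = Q²*(16 + Q)²)
(Y(0, -12) + 67)*((1*(-1))*M(0, 2)) = (0²*(16 + 0)² + 67)*((1*(-1))*(-1*2)) = (0*16² + 67)*(-1*(-2)) = (0*256 + 67)*2 = (0 + 67)*2 = 67*2 = 134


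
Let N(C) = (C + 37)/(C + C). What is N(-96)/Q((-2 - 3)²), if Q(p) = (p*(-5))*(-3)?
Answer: 59/72000 ≈ 0.00081944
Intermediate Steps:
N(C) = (37 + C)/(2*C) (N(C) = (37 + C)/((2*C)) = (37 + C)*(1/(2*C)) = (37 + C)/(2*C))
Q(p) = 15*p (Q(p) = -5*p*(-3) = 15*p)
N(-96)/Q((-2 - 3)²) = ((½)*(37 - 96)/(-96))/((15*(-2 - 3)²)) = ((½)*(-1/96)*(-59))/((15*(-5)²)) = 59/(192*((15*25))) = (59/192)/375 = (59/192)*(1/375) = 59/72000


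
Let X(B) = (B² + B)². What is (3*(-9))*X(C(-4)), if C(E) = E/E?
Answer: -108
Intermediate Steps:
C(E) = 1
X(B) = (B + B²)²
(3*(-9))*X(C(-4)) = (3*(-9))*(1²*(1 + 1)²) = -27*2² = -27*4 = -108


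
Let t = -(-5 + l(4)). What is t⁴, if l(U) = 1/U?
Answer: 130321/256 ≈ 509.07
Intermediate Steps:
t = 19/4 (t = -(-5 + 1/4) = -(-5 + ¼) = -1*(-19/4) = 19/4 ≈ 4.7500)
t⁴ = (19/4)⁴ = 130321/256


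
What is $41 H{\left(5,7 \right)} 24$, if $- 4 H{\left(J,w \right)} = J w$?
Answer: $-8610$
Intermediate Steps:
$H{\left(J,w \right)} = - \frac{J w}{4}$
$41 H{\left(5,7 \right)} 24 = 41 \left(\left(- \frac{1}{4}\right) 5 \cdot 7\right) 24 = 41 \left(- \frac{35}{4}\right) 24 = \left(- \frac{1435}{4}\right) 24 = -8610$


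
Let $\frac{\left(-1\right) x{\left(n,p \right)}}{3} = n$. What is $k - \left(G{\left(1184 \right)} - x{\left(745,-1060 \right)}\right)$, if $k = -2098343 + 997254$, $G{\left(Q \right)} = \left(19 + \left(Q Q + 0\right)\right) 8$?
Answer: $-12318324$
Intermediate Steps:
$x{\left(n,p \right)} = - 3 n$
$G{\left(Q \right)} = 152 + 8 Q^{2}$ ($G{\left(Q \right)} = \left(19 + \left(Q^{2} + 0\right)\right) 8 = \left(19 + Q^{2}\right) 8 = 152 + 8 Q^{2}$)
$k = -1101089$
$k - \left(G{\left(1184 \right)} - x{\left(745,-1060 \right)}\right) = -1101089 - \left(\left(152 + 8 \cdot 1184^{2}\right) - \left(-3\right) 745\right) = -1101089 - \left(\left(152 + 8 \cdot 1401856\right) - -2235\right) = -1101089 - \left(\left(152 + 11214848\right) + 2235\right) = -1101089 - \left(11215000 + 2235\right) = -1101089 - 11217235 = -12318324$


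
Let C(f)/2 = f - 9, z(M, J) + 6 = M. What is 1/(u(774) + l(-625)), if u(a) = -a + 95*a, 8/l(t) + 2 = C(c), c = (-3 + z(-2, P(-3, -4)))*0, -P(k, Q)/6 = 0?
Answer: 5/363778 ≈ 1.3745e-5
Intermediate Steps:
P(k, Q) = 0 (P(k, Q) = -6*0 = 0)
z(M, J) = -6 + M
c = 0 (c = (-3 + (-6 - 2))*0 = (-3 - 8)*0 = -11*0 = 0)
C(f) = -18 + 2*f (C(f) = 2*(f - 9) = 2*(-9 + f) = -18 + 2*f)
l(t) = -⅖ (l(t) = 8/(-2 + (-18 + 2*0)) = 8/(-2 + (-18 + 0)) = 8/(-2 - 18) = 8/(-20) = 8*(-1/20) = -⅖)
u(a) = 94*a
1/(u(774) + l(-625)) = 1/(94*774 - ⅖) = 1/(72756 - ⅖) = 1/(363778/5) = 5/363778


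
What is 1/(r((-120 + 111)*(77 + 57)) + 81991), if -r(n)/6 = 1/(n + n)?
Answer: 402/32960383 ≈ 1.2196e-5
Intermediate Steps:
r(n) = -3/n (r(n) = -6/(n + n) = -6*1/(2*n) = -3/n)
1/(r((-120 + 111)*(77 + 57)) + 81991) = 1/(-3*1/((-120 + 111)*(77 + 57)) + 81991) = 1/(-3/((-9*134)) + 81991) = 1/(-3/(-1206) + 81991) = 1/(-3*(-1/1206) + 81991) = 1/(1/402 + 81991) = 1/(32960383/402) = 402/32960383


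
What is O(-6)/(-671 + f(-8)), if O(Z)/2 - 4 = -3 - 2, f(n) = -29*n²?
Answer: 2/2527 ≈ 0.00079145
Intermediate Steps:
O(Z) = -2 (O(Z) = 8 + 2*(-3 - 2) = 8 + 2*(-5) = 8 - 10 = -2)
O(-6)/(-671 + f(-8)) = -2/(-671 - 29*(-8)²) = -2/(-671 - 29*64) = -2/(-671 - 1856) = -2/(-2527) = -2*(-1/2527) = 2/2527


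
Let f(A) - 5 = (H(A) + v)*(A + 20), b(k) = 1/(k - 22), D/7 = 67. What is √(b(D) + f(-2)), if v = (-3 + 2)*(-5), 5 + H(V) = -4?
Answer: 2*I*√3346689/447 ≈ 8.1852*I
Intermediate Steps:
D = 469 (D = 7*67 = 469)
H(V) = -9 (H(V) = -5 - 4 = -9)
v = 5 (v = -1*(-5) = 5)
b(k) = 1/(-22 + k)
f(A) = -75 - 4*A (f(A) = 5 + (-9 + 5)*(A + 20) = 5 - 4*(20 + A) = 5 + (-80 - 4*A) = -75 - 4*A)
√(b(D) + f(-2)) = √(1/(-22 + 469) + (-75 - 4*(-2))) = √(1/447 + (-75 + 8)) = √(1/447 - 67) = √(-29948/447) = 2*I*√3346689/447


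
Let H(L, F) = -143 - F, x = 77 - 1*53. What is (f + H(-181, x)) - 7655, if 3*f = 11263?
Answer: -12203/3 ≈ -4067.7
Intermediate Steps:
x = 24 (x = 77 - 53 = 24)
f = 11263/3 (f = (1/3)*11263 = 11263/3 ≈ 3754.3)
(f + H(-181, x)) - 7655 = (11263/3 + (-143 - 1*24)) - 7655 = (11263/3 + (-143 - 24)) - 7655 = (11263/3 - 167) - 7655 = 10762/3 - 7655 = -12203/3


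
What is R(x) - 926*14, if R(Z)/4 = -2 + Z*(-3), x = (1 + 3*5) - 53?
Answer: -12528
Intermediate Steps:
x = -37 (x = (1 + 15) - 53 = 16 - 53 = -37)
R(Z) = -8 - 12*Z (R(Z) = 4*(-2 + Z*(-3)) = 4*(-2 - 3*Z) = -8 - 12*Z)
R(x) - 926*14 = (-8 - 12*(-37)) - 926*14 = (-8 + 444) - 1*12964 = 436 - 12964 = -12528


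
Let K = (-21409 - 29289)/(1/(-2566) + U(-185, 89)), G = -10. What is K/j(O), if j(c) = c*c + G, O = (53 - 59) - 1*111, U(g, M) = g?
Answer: 130091068/6493571769 ≈ 0.020034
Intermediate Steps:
K = 130091068/474711 (K = (-21409 - 29289)/(1/(-2566) - 185) = -50698/(-1/2566 - 185) = -50698/(-474711/2566) = -50698*(-2566/474711) = 130091068/474711 ≈ 274.04)
O = -117 (O = -6 - 111 = -117)
j(c) = -10 + c**2 (j(c) = c*c - 10 = c**2 - 10 = -10 + c**2)
K/j(O) = 130091068/(474711*(-10 + (-117)**2)) = 130091068/(474711*(-10 + 13689)) = (130091068/474711)/13679 = (130091068/474711)*(1/13679) = 130091068/6493571769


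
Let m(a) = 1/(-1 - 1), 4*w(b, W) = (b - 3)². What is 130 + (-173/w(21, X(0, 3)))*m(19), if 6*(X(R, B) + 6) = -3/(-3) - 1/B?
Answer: 21233/162 ≈ 131.07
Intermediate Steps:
X(R, B) = -35/6 - 1/(6*B) (X(R, B) = -6 + (-3/(-3) - 1/B)/6 = -6 + (-3*(-⅓) - 1/B)/6 = -6 + (1 - 1/B)/6 = -6 + (⅙ - 1/(6*B)) = -35/6 - 1/(6*B))
w(b, W) = (-3 + b)²/4 (w(b, W) = (b - 3)²/4 = (-3 + b)²/4)
m(a) = -½ (m(a) = 1/(-2) = -½)
130 + (-173/w(21, X(0, 3)))*m(19) = 130 - 173*4/(-3 + 21)²*(-½) = 130 - 173/((¼)*18²)*(-½) = 130 - 173/((¼)*324)*(-½) = 130 - 173/81*(-½) = 130 + 173/162 = 21233/162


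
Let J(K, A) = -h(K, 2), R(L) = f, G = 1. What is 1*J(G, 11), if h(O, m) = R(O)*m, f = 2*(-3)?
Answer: 12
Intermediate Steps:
f = -6
R(L) = -6
h(O, m) = -6*m
J(K, A) = 12 (J(K, A) = -(-6)*2 = -1*(-12) = 12)
1*J(G, 11) = 1*12 = 12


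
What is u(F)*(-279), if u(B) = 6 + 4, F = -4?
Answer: -2790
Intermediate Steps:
u(B) = 10
u(F)*(-279) = 10*(-279) = -2790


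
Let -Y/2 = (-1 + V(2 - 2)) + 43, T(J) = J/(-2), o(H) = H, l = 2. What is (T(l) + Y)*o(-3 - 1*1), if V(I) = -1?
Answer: 332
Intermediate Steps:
T(J) = -J/2 (T(J) = J*(-1/2) = -J/2)
Y = -82 (Y = -2*((-1 - 1) + 43) = -2*(-2 + 43) = -2*41 = -82)
(T(l) + Y)*o(-3 - 1*1) = (-1/2*2 - 82)*(-3 - 1*1) = (-1 - 82)*(-3 - 1) = -83*(-4) = 332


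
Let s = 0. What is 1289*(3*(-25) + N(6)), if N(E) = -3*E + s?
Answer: -119877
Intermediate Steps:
N(E) = -3*E (N(E) = -3*E + 0 = -3*E)
1289*(3*(-25) + N(6)) = 1289*(3*(-25) - 3*6) = 1289*(-75 - 18) = 1289*(-93) = -119877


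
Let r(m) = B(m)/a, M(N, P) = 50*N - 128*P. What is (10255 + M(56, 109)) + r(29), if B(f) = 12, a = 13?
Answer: -11649/13 ≈ -896.08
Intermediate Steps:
M(N, P) = -128*P + 50*N
r(m) = 12/13
(10255 + M(56, 109)) + r(29) = (10255 + (-128*109 + 50*56)) + 12/13 = (10255 + (-13952 + 2800)) + 12/13 = (10255 - 11152) + 12/13 = -897 + 12/13 = -11649/13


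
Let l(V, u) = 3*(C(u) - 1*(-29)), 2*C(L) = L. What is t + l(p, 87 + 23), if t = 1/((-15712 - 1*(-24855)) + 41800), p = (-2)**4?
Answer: 12837637/50943 ≈ 252.00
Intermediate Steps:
C(L) = L/2
p = 16
t = 1/50943 (t = 1/((-15712 + 24855) + 41800) = 1/(9143 + 41800) = 1/50943 ≈ 1.9630e-5)
l(V, u) = 87 + 3*u/2 (l(V, u) = 3*(u/2 - 1*(-29)) = 3*(u/2 + 29) = 3*(29 + u/2) = 87 + 3*u/2)
t + l(p, 87 + 23) = 1/50943 + (87 + 3*(87 + 23)/2) = 1/50943 + (87 + (3/2)*110) = 1/50943 + (87 + 165) = 1/50943 + 252 = 12837637/50943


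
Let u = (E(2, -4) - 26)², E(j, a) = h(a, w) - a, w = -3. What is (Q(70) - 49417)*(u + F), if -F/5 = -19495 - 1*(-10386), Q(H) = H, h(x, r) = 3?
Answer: -2265323382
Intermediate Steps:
E(j, a) = 3 - a
u = 361 (u = ((3 - 1*(-4)) - 26)² = ((3 + 4) - 26)² = (7 - 26)² = (-19)² = 361)
F = 45545 (F = -5*(-19495 - 1*(-10386)) = -5*(-19495 + 10386) = -5*(-9109) = 45545)
(Q(70) - 49417)*(u + F) = (70 - 49417)*(361 + 45545) = -49347*45906 = -2265323382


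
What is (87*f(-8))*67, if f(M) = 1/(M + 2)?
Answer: -1943/2 ≈ -971.50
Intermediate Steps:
f(M) = 1/(2 + M)
(87*f(-8))*67 = (87/(2 - 8))*67 = (87/(-6))*67 = (87*(-⅙))*67 = -29/2*67 = -1943/2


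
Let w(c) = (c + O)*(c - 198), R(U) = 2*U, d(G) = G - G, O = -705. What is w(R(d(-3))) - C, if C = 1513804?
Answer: -1374214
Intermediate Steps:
d(G) = 0
w(c) = (-705 + c)*(-198 + c) (w(c) = (c - 705)*(c - 198) = (-705 + c)*(-198 + c))
w(R(d(-3))) - C = (139590 + (2*0)² - 1806*0) - 1*1513804 = (139590 + 0² - 903*0) - 1513804 = (139590 + 0 + 0) - 1513804 = 139590 - 1513804 = -1374214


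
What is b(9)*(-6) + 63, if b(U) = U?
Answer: 9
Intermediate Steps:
b(9)*(-6) + 63 = 9*(-6) + 63 = -54 + 63 = 9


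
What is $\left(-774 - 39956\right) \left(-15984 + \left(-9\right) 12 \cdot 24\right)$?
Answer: $756600480$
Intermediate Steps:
$\left(-774 - 39956\right) \left(-15984 + \left(-9\right) 12 \cdot 24\right) = - 40730 \left(-15984 - 2592\right) = \left(-40730\right) \left(-18576\right) = 756600480$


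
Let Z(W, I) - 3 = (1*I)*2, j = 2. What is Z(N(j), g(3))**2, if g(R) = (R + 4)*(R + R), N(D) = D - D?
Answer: 7569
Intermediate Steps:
N(D) = 0
g(R) = 2*R*(4 + R) (g(R) = (4 + R)*(2*R) = 2*R*(4 + R))
Z(W, I) = 3 + 2*I (Z(W, I) = 3 + (1*I)*2 = 3 + I*2 = 3 + 2*I)
Z(N(j), g(3))**2 = (3 + 2*(2*3*(4 + 3)))**2 = (3 + 2*(2*3*7))**2 = (3 + 2*42)**2 = (3 + 84)**2 = 87**2 = 7569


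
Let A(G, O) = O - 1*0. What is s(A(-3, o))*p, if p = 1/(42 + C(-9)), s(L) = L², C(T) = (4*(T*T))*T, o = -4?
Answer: -8/1437 ≈ -0.0055672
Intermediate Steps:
A(G, O) = O (A(G, O) = O + 0 = O)
C(T) = 4*T³ (C(T) = (4*T²)*T = 4*T³)
p = -1/2874 (p = 1/(42 + 4*(-9)³) = 1/(42 + 4*(-729)) = 1/(42 - 2916) = 1/(-2874) = -1/2874 ≈ -0.00034795)
s(A(-3, o))*p = (-4)²*(-1/2874) = 16*(-1/2874) = -8/1437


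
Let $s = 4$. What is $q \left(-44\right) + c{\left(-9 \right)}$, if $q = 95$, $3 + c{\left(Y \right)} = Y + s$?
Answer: $-4188$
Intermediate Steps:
$c{\left(Y \right)} = 1 + Y$ ($c{\left(Y \right)} = -3 + \left(Y + 4\right) = -3 + \left(4 + Y\right) = 1 + Y$)
$q \left(-44\right) + c{\left(-9 \right)} = 95 \left(-44\right) + \left(1 - 9\right) = -4180 - 8 = -4188$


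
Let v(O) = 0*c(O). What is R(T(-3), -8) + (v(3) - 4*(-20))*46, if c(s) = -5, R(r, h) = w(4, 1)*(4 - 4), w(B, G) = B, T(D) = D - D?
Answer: 3680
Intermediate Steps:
T(D) = 0
R(r, h) = 0 (R(r, h) = 4*(4 - 4) = 4*0 = 0)
v(O) = 0 (v(O) = 0*(-5) = 0)
R(T(-3), -8) + (v(3) - 4*(-20))*46 = 0 + (0 - 4*(-20))*46 = 0 + (0 - 1*(-80))*46 = 0 + (0 + 80)*46 = 0 + 80*46 = 0 + 3680 = 3680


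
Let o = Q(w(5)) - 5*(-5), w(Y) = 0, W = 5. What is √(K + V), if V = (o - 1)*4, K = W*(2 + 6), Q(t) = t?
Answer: 2*√34 ≈ 11.662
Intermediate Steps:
o = 25 (o = 0 - 5*(-5) = 0 + 25 = 25)
K = 40 (K = 5*(2 + 6) = 5*8 = 40)
V = 96 (V = (25 - 1)*4 = 24*4 = 96)
√(K + V) = √(40 + 96) = √136 = 2*√34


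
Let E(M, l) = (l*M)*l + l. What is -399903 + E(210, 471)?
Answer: 46187178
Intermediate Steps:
E(M, l) = l + M*l² (E(M, l) = (M*l)*l + l = M*l² + l = l + M*l²)
-399903 + E(210, 471) = -399903 + 471*(1 + 210*471) = -399903 + 471*(1 + 98910) = -399903 + 471*98911 = -399903 + 46587081 = 46187178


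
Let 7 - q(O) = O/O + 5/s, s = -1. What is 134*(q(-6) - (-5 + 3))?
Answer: 1742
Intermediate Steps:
q(O) = 11 (q(O) = 7 - (O/O + 5/(-1)) = 7 - (1 + 5*(-1)) = 7 - (1 - 5) = 7 - 1*(-4) = 7 + 4 = 11)
134*(q(-6) - (-5 + 3)) = 134*(11 - (-5 + 3)) = 134*(11 - 1*(-2)) = 134*(11 + 2) = 134*13 = 1742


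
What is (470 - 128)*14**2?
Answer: 67032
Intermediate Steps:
(470 - 128)*14**2 = 342*196 = 67032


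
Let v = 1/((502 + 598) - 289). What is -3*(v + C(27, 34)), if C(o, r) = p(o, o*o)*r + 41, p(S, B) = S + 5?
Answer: -2746860/811 ≈ -3387.0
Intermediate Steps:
p(S, B) = 5 + S
C(o, r) = 41 + r*(5 + o) (C(o, r) = (5 + o)*r + 41 = r*(5 + o) + 41 = 41 + r*(5 + o))
v = 1/811 (v = 1/(1100 - 289) = 1/811 ≈ 0.0012330)
-3*(v + C(27, 34)) = -3*(1/811 + (41 + 34*(5 + 27))) = -3*(1/811 + (41 + 34*32)) = -3*(1/811 + (41 + 1088)) = -3*(1/811 + 1129) = -3*915620/811 = -2746860/811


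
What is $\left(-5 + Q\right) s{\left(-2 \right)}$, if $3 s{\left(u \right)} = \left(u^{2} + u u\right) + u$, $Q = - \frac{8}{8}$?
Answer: $-12$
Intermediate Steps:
$Q = -1$ ($Q = \left(-8\right) \frac{1}{8} = -1$)
$s{\left(u \right)} = \frac{u}{3} + \frac{2 u^{2}}{3}$ ($s{\left(u \right)} = \frac{\left(u^{2} + u u\right) + u}{3} = \frac{\left(u^{2} + u^{2}\right) + u}{3} = \frac{2 u^{2} + u}{3} = \frac{u + 2 u^{2}}{3} = \frac{u}{3} + \frac{2 u^{2}}{3}$)
$\left(-5 + Q\right) s{\left(-2 \right)} = \left(-5 - 1\right) \frac{1}{3} \left(-2\right) \left(1 + 2 \left(-2\right)\right) = - 6 \cdot \frac{1}{3} \left(-2\right) \left(1 - 4\right) = - 6 \cdot \frac{1}{3} \left(-2\right) \left(-3\right) = \left(-6\right) 2 = -12$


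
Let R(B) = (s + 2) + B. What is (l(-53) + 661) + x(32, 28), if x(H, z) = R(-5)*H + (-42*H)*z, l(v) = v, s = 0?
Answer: -37120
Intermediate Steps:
R(B) = 2 + B (R(B) = (0 + 2) + B = 2 + B)
x(H, z) = -3*H - 42*H*z (x(H, z) = (2 - 5)*H + (-42*H)*z = -3*H - 42*H*z)
(l(-53) + 661) + x(32, 28) = (-53 + 661) - 3*32*(1 + 14*28) = 608 - 3*32*(1 + 392) = 608 - 3*32*393 = 608 - 37728 = -37120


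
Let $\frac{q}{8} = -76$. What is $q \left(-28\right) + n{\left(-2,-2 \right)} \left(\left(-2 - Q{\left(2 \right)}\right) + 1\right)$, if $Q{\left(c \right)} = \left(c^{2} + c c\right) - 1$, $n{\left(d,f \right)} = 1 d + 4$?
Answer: $17008$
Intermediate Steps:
$q = -608$ ($q = 8 \left(-76\right) = -608$)
$n{\left(d,f \right)} = 4 + d$ ($n{\left(d,f \right)} = d + 4 = 4 + d$)
$Q{\left(c \right)} = -1 + 2 c^{2}$ ($Q{\left(c \right)} = \left(c^{2} + c^{2}\right) - 1 = 2 c^{2} - 1 = -1 + 2 c^{2}$)
$q \left(-28\right) + n{\left(-2,-2 \right)} \left(\left(-2 - Q{\left(2 \right)}\right) + 1\right) = \left(-608\right) \left(-28\right) + \left(4 - 2\right) \left(\left(-2 - \left(-1 + 2 \cdot 2^{2}\right)\right) + 1\right) = 17024 + 2 \left(\left(-2 - \left(-1 + 2 \cdot 4\right)\right) + 1\right) = 17024 + 2 \left(\left(-2 - \left(-1 + 8\right)\right) + 1\right) = 17024 + 2 \left(\left(-2 - 7\right) + 1\right) = 17024 + 2 \left(-9 + 1\right) = 17024 + 2 \left(-8\right) = 17024 - 16 = 17008$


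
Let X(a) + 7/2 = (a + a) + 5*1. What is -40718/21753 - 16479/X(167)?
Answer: -744257152/14596263 ≈ -50.990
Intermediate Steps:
X(a) = 3/2 + 2*a (X(a) = -7/2 + ((a + a) + 5*1) = -7/2 + (2*a + 5) = -7/2 + (5 + 2*a) = 3/2 + 2*a)
-40718/21753 - 16479/X(167) = -40718/21753 - 16479/(3/2 + 2*167) = -40718*1/21753 - 16479/(3/2 + 334) = -40718/21753 - 16479/671/2 = -40718/21753 - 16479*2/671 = -40718/21753 - 32958/671 = -744257152/14596263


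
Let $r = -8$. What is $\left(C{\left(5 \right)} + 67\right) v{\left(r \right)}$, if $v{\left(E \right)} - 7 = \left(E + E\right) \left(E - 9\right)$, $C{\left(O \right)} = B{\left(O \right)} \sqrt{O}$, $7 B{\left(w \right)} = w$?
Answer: $18693 + \frac{1395 \sqrt{5}}{7} \approx 19139.0$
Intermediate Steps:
$B{\left(w \right)} = \frac{w}{7}$
$C{\left(O \right)} = \frac{O^{\frac{3}{2}}}{7}$ ($C{\left(O \right)} = \frac{O}{7} \sqrt{O} = \frac{O^{\frac{3}{2}}}{7}$)
$v{\left(E \right)} = 7 + 2 E \left(-9 + E\right)$ ($v{\left(E \right)} = 7 + \left(E + E\right) \left(E - 9\right) = 7 + 2 E \left(-9 + E\right)$)
$\left(C{\left(5 \right)} + 67\right) v{\left(r \right)} = \left(\frac{5^{\frac{3}{2}}}{7} + 67\right) \left(7 - -144 + 2 \left(-8\right)^{2}\right) = \left(\frac{5 \sqrt{5}}{7} + 67\right) \left(7 + 144 + 2 \cdot 64\right) = \left(\frac{5 \sqrt{5}}{7} + 67\right) \left(7 + 144 + 128\right) = \left(67 + \frac{5 \sqrt{5}}{7}\right) 279 = 18693 + \frac{1395 \sqrt{5}}{7}$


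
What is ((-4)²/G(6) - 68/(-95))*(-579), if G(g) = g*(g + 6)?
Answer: -154786/285 ≈ -543.11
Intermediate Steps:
G(g) = g*(6 + g)
((-4)²/G(6) - 68/(-95))*(-579) = ((-4)²/((6*(6 + 6))) - 68/(-95))*(-579) = (16/((6*12)) - 68*(-1/95))*(-579) = (16/72 + 68/95)*(-579) = (16*(1/72) + 68/95)*(-579) = (2/9 + 68/95)*(-579) = (802/855)*(-579) = -154786/285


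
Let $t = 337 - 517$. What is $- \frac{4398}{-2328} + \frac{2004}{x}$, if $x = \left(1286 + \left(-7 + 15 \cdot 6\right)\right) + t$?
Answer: $\frac{1649089}{461332} \approx 3.5746$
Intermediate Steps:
$t = -180$ ($t = 337 - 517 = -180$)
$x = 1189$ ($x = \left(1286 + \left(-7 + 15 \cdot 6\right)\right) - 180 = \left(1286 + \left(-7 + 90\right)\right) - 180 = \left(1286 + 83\right) - 180 = 1369 - 180 = 1189$)
$- \frac{4398}{-2328} + \frac{2004}{x} = - \frac{4398}{-2328} + \frac{2004}{1189} = \left(-4398\right) \left(- \frac{1}{2328}\right) + 2004 \cdot \frac{1}{1189} = \frac{733}{388} + \frac{2004}{1189} = \frac{1649089}{461332}$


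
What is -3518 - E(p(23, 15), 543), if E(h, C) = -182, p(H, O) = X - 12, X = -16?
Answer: -3336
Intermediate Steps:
p(H, O) = -28 (p(H, O) = -16 - 12 = -28)
-3518 - E(p(23, 15), 543) = -3518 - 1*(-182) = -3518 + 182 = -3336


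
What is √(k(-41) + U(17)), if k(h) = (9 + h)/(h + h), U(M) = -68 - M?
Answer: I*√142229/41 ≈ 9.1984*I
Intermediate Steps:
k(h) = (9 + h)/(2*h) (k(h) = (9 + h)/((2*h)) = (9 + h)*(1/(2*h)) = (9 + h)/(2*h))
√(k(-41) + U(17)) = √((½)*(9 - 41)/(-41) + (-68 - 1*17)) = √((½)*(-1/41)*(-32) + (-68 - 17)) = √(16/41 - 85) = √(-3469/41) = I*√142229/41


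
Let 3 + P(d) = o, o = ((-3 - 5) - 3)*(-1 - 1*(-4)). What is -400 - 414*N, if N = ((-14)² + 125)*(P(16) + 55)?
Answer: -2525386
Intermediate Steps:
o = -33 (o = (-8 - 3)*(-1 + 4) = -11*3 = -33)
P(d) = -36 (P(d) = -3 - 33 = -36)
N = 6099 (N = ((-14)² + 125)*(-36 + 55) = (196 + 125)*19 = 321*19 = 6099)
-400 - 414*N = -400 - 414*6099 = -400 - 2524986 = -2525386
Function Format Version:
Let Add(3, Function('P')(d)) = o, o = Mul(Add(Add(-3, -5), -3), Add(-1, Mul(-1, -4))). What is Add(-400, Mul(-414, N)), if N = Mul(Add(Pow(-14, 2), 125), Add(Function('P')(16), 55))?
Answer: -2525386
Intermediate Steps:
o = -33 (o = Mul(Add(-8, -3), Add(-1, 4)) = Mul(-11, 3) = -33)
Function('P')(d) = -36 (Function('P')(d) = Add(-3, -33) = -36)
N = 6099 (N = Mul(Add(Pow(-14, 2), 125), Add(-36, 55)) = Mul(Add(196, 125), 19) = Mul(321, 19) = 6099)
Add(-400, Mul(-414, N)) = Add(-400, Mul(-414, 6099)) = Add(-400, -2524986) = -2525386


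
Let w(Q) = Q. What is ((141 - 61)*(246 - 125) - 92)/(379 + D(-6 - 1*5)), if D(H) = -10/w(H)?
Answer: 35156/1393 ≈ 25.238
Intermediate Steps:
D(H) = -10/H
((141 - 61)*(246 - 125) - 92)/(379 + D(-6 - 1*5)) = ((141 - 61)*(246 - 125) - 92)/(379 - 10/(-6 - 1*5)) = (80*121 - 92)/(379 - 10/(-6 - 5)) = (9680 - 92)/(379 - 10/(-11)) = 9588/(379 - 10*(-1/11)) = 9588/(379 + 10/11) = 9588/(4179/11) = 9588*(11/4179) = 35156/1393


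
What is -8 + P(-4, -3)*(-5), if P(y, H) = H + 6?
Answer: -23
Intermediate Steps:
P(y, H) = 6 + H
-8 + P(-4, -3)*(-5) = -8 + (6 - 3)*(-5) = -8 + 3*(-5) = -8 - 15 = -23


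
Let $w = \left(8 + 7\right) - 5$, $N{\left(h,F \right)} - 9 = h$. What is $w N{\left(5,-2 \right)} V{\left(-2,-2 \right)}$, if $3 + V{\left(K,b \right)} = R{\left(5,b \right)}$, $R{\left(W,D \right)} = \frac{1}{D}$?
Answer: $-490$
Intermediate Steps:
$N{\left(h,F \right)} = 9 + h$
$w = 10$ ($w = 15 - 5 = 10$)
$V{\left(K,b \right)} = -3 + \frac{1}{b}$
$w N{\left(5,-2 \right)} V{\left(-2,-2 \right)} = 10 \left(9 + 5\right) \left(-3 + \frac{1}{-2}\right) = 10 \cdot 14 \left(-3 - \frac{1}{2}\right) = 140 \left(- \frac{7}{2}\right) = -490$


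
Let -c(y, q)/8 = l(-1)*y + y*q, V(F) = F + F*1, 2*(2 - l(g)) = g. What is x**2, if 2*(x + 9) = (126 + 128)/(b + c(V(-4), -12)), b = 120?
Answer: 20421361/238144 ≈ 85.752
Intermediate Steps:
l(g) = 2 - g/2
V(F) = 2*F (V(F) = F + F = 2*F)
c(y, q) = -20*y - 8*q*y (c(y, q) = -8*((2 - 1/2*(-1))*y + y*q) = -8*((2 + 1/2)*y + q*y) = -8*(5*y/2 + q*y) = -20*y - 8*q*y)
x = -4519/488 (x = -9 + ((126 + 128)/(120 - 4*2*(-4)*(5 + 2*(-12))))/2 = -9 + (254/(120 - 4*(-8)*(5 - 24)))/2 = -9 + (254/(120 - 4*(-8)*(-19)))/2 = -9 + (254/(120 - 608))/2 = -9 + (254/(-488))/2 = -9 + (254*(-1/488))/2 = -9 + (1/2)*(-127/244) = -9 - 127/488 = -4519/488 ≈ -9.2602)
x**2 = (-4519/488)**2 = 20421361/238144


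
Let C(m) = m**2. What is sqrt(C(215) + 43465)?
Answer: sqrt(89690) ≈ 299.48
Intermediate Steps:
sqrt(C(215) + 43465) = sqrt(215**2 + 43465) = sqrt(46225 + 43465) = sqrt(89690)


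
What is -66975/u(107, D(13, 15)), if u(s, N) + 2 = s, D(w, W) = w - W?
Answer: -4465/7 ≈ -637.86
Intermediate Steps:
u(s, N) = -2 + s
-66975/u(107, D(13, 15)) = -66975/(-2 + 107) = -66975/105 = -66975*1/105 = -4465/7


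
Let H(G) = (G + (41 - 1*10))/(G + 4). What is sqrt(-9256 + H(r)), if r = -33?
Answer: 7*I*sqrt(158862)/29 ≈ 96.208*I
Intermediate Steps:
H(G) = (31 + G)/(4 + G) (H(G) = (G + (41 - 10))/(4 + G) = (G + 31)/(4 + G) = (31 + G)/(4 + G))
sqrt(-9256 + H(r)) = sqrt(-9256 + (31 - 33)/(4 - 33)) = sqrt(-9256 - 2/(-29)) = sqrt(-9256 - 1/29*(-2)) = sqrt(-9256 + 2/29) = sqrt(-268422/29) = 7*I*sqrt(158862)/29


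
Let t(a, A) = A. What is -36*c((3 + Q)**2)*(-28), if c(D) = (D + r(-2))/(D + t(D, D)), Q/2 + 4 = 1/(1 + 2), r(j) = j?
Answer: 76104/169 ≈ 450.32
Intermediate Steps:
Q = -22/3 (Q = -8 + 2/(1 + 2) = -8 + 2/3 = -22/3 ≈ -7.3333)
c(D) = (-2 + D)/(2*D) (c(D) = (D - 2)/(D + D) = (-2 + D)/((2*D)) = (-2 + D)*(1/(2*D)) = (-2 + D)/(2*D))
-36*c((3 + Q)**2)*(-28) = -18*(-2 + (3 - 22/3)**2)/((3 - 22/3)**2)*(-28) = -18*(-2 + (-13/3)**2)/((-13/3)**2)*(-28) = -18*(-2 + 169/9)/169/9*(-28) = -18*9*151/(169*9)*(-28) = -36*151/338*(-28) = -2718/169*(-28) = 76104/169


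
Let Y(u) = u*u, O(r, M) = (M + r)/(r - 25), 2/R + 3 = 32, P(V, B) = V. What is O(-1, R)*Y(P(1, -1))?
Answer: 27/754 ≈ 0.035809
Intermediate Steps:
R = 2/29 (R = 2/(-3 + 32) = 2/29 ≈ 0.068966)
O(r, M) = (M + r)/(-25 + r)
Y(u) = u**2
O(-1, R)*Y(P(1, -1)) = ((2/29 - 1)/(-25 - 1))*1**2 = (-27/29/(-26))*1 = -1/26*(-27/29)*1 = (27/754)*1 = 27/754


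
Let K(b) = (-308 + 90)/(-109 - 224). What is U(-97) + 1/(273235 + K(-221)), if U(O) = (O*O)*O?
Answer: -83041809944996/90987473 ≈ -9.1267e+5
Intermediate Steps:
K(b) = 218/333 (K(b) = -218/(-333) = -218*(-1/333) = 218/333)
U(O) = O³ (U(O) = O²*O = O³)
U(-97) + 1/(273235 + K(-221)) = (-97)³ + 1/(273235 + 218/333) = -912673 + 1/(90987473/333) = -912673 + 333/90987473 = -83041809944996/90987473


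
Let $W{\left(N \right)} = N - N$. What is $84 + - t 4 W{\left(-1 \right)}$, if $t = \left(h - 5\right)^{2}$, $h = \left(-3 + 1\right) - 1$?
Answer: $84$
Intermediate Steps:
$W{\left(N \right)} = 0$
$h = -3$ ($h = -2 - 1 = -3$)
$t = 64$ ($t = \left(-3 - 5\right)^{2} = \left(-8\right)^{2} = 64$)
$84 + - t 4 W{\left(-1 \right)} = 84 + \left(-1\right) 64 \cdot 4 \cdot 0 = 84 + \left(-64\right) 4 \cdot 0 = 84 - 0 = 84 + 0 = 84$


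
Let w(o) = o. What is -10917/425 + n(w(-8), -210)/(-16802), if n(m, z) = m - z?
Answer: -91756642/3570425 ≈ -25.699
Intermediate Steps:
-10917/425 + n(w(-8), -210)/(-16802) = -10917/425 + (-8 - 1*(-210))/(-16802) = -10917*1/425 + (-8 + 210)*(-1/16802) = -10917/425 + 202*(-1/16802) = -10917/425 - 101/8401 = -91756642/3570425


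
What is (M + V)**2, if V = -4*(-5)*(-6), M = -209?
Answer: 108241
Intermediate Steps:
V = -120 (V = 20*(-6) = -120)
(M + V)**2 = (-209 - 120)**2 = (-329)**2 = 108241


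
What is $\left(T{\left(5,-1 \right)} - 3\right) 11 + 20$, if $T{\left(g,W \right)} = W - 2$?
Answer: $-46$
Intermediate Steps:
$T{\left(g,W \right)} = -2 + W$
$\left(T{\left(5,-1 \right)} - 3\right) 11 + 20 = \left(\left(-2 - 1\right) - 3\right) 11 + 20 = \left(-3 - 3\right) 11 + 20 = \left(-6\right) 11 + 20 = -66 + 20 = -46$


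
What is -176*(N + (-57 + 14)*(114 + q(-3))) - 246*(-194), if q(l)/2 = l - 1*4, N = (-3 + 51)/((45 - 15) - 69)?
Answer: 10461628/13 ≈ 8.0474e+5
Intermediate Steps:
N = -16/13 (N = 48/(30 - 69) = 48/(-39) = 48*(-1/39) = -16/13 ≈ -1.2308)
q(l) = -8 + 2*l (q(l) = 2*(l - 1*4) = 2*(l - 4) = 2*(-4 + l) = -8 + 2*l)
-176*(N + (-57 + 14)*(114 + q(-3))) - 246*(-194) = -176*(-16/13 + (-57 + 14)*(114 + (-8 + 2*(-3)))) - 246*(-194) = -176*(-16/13 - 43*(114 + (-8 - 6))) - 1*(-47724) = -176*(-16/13 - 43*(114 - 14)) + 47724 = -176*(-16/13 - 43*100) + 47724 = -176*(-16/13 - 4300) + 47724 = -176*(-55916/13) + 47724 = 9841216/13 + 47724 = 10461628/13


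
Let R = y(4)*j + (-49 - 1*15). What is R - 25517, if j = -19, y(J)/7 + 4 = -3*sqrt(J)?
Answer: -24251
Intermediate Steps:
y(J) = -28 - 21*sqrt(J) (y(J) = -28 + 7*(-3*sqrt(J)) = -28 - 21*sqrt(J))
R = 1266 (R = (-28 - 21*sqrt(4))*(-19) + (-49 - 1*15) = (-28 - 21*2)*(-19) + (-49 - 15) = (-28 - 42)*(-19) - 64 = -70*(-19) - 64 = 1330 - 64 = 1266)
R - 25517 = 1266 - 25517 = -24251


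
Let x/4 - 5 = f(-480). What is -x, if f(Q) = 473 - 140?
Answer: -1352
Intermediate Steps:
f(Q) = 333
x = 1352 (x = 20 + 4*333 = 20 + 1332 = 1352)
-x = -1*1352 = -1352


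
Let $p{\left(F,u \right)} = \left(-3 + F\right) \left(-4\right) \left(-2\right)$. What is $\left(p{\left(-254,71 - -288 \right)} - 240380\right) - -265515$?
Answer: $23079$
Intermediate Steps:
$p{\left(F,u \right)} = -24 + 8 F$ ($p{\left(F,u \right)} = \left(12 - 4 F\right) \left(-2\right) = -24 + 8 F$)
$\left(p{\left(-254,71 - -288 \right)} - 240380\right) - -265515 = \left(\left(-24 + 8 \left(-254\right)\right) - 240380\right) - -265515 = \left(\left(-24 - 2032\right) - 240380\right) + 265515 = \left(-2056 - 240380\right) + 265515 = -242436 + 265515 = 23079$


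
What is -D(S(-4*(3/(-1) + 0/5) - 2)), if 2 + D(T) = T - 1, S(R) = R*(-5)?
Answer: 53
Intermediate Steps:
S(R) = -5*R
D(T) = -3 + T (D(T) = -2 + (T - 1) = -2 + (-1 + T) = -3 + T)
-D(S(-4*(3/(-1) + 0/5) - 2)) = -(-3 - 5*(-4*(3/(-1) + 0/5) - 2)) = -(-3 - 5*(-4*(3*(-1) + 0*(1/5)) - 2)) = -(-3 - 5*(-4*(-3 + 0) - 2)) = -(-3 - 5*(-4*(-3) - 2)) = -(-3 - 5*(12 - 2)) = -(-3 - 5*10) = -(-3 - 50) = -1*(-53) = 53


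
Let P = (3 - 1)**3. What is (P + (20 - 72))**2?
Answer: 1936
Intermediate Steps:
P = 8 (P = 2**3 = 8)
(P + (20 - 72))**2 = (8 + (20 - 72))**2 = (8 - 52)**2 = (-44)**2 = 1936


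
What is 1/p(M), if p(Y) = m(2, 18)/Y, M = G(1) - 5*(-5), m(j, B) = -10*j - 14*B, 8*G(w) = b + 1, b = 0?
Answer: -201/2176 ≈ -0.092371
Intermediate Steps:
G(w) = ⅛ (G(w) = (0 + 1)/8 = (⅛)*1 = ⅛)
m(j, B) = -14*B - 10*j
M = 201/8 (M = ⅛ - 5*(-5) = ⅛ + 25 = 201/8 ≈ 25.125)
p(Y) = -272/Y (p(Y) = (-14*18 - 10*2)/Y = (-252 - 20)/Y = -272/Y)
1/p(M) = 1/(-272/201/8) = 1/(-272*8/201) = 1/(-2176/201) = -201/2176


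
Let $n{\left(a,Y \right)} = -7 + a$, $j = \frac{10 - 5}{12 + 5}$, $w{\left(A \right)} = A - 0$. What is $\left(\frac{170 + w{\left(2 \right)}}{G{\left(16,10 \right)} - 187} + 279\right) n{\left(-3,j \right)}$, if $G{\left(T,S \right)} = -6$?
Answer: $- \frac{536750}{193} \approx -2781.1$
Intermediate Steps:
$w{\left(A \right)} = A$ ($w{\left(A \right)} = A + 0 = A$)
$j = \frac{5}{17} \approx 0.29412$
$\left(\frac{170 + w{\left(2 \right)}}{G{\left(16,10 \right)} - 187} + 279\right) n{\left(-3,j \right)} = \left(\frac{170 + 2}{-6 - 187} + 279\right) \left(-7 - 3\right) = \left(\frac{172}{-193} + 279\right) \left(-10\right) = \left(172 \left(- \frac{1}{193}\right) + 279\right) \left(-10\right) = \left(- \frac{172}{193} + 279\right) \left(-10\right) = \frac{53675}{193} \left(-10\right) = - \frac{536750}{193}$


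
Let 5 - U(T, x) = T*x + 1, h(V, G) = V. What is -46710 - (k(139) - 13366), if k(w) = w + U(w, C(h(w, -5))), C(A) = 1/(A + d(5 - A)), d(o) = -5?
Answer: -4487119/134 ≈ -33486.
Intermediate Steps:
C(A) = 1/(-5 + A) (C(A) = 1/(A - 5) = 1/(-5 + A))
U(T, x) = 4 - T*x (U(T, x) = 5 - (T*x + 1) = 5 - (1 + T*x) = 5 + (-1 - T*x) = 4 - T*x)
k(w) = 4 + w - w/(-5 + w) (k(w) = w + (4 - w/(-5 + w)) = 4 + w - w/(-5 + w))
-46710 - (k(139) - 13366) = -46710 - ((-1*139 + (-5 + 139)*(4 + 139))/(-5 + 139) - 13366) = -46710 - ((-139 + 134*143)/134 - 13366) = -46710 - ((-139 + 19162)/134 - 13366) = -46710 - ((1/134)*19023 - 13366) = -46710 - (19023/134 - 13366) = -46710 - 1*(-1772021/134) = -46710 + 1772021/134 = -4487119/134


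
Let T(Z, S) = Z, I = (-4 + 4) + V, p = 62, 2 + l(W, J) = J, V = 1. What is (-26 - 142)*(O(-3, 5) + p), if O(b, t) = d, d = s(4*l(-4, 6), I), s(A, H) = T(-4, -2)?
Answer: -9744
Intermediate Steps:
l(W, J) = -2 + J
I = 1 (I = (-4 + 4) + 1 = 0 + 1 = 1)
s(A, H) = -4
d = -4
O(b, t) = -4
(-26 - 142)*(O(-3, 5) + p) = (-26 - 142)*(-4 + 62) = -168*58 = -9744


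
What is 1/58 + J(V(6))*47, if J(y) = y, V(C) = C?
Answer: 16357/58 ≈ 282.02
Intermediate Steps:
1/58 + J(V(6))*47 = 1/58 + 6*47 = 1/58 + 282 = 16357/58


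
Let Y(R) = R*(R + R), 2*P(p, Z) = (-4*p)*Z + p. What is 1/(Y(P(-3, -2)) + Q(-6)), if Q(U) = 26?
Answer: 2/781 ≈ 0.0025608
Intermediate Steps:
P(p, Z) = p/2 - 2*Z*p (P(p, Z) = ((-4*p)*Z + p)/2 = (-4*Z*p + p)/2 = (p - 4*Z*p)/2 = p/2 - 2*Z*p)
Y(R) = 2*R**2 (Y(R) = R*(2*R) = 2*R**2)
1/(Y(P(-3, -2)) + Q(-6)) = 1/(2*((1/2)*(-3)*(1 - 4*(-2)))**2 + 26) = 1/(2*((1/2)*(-3)*(1 + 8))**2 + 26) = 1/(2*((1/2)*(-3)*9)**2 + 26) = 1/(2*(-27/2)**2 + 26) = 1/(2*(729/4) + 26) = 1/(729/2 + 26) = 1/(781/2) = 2/781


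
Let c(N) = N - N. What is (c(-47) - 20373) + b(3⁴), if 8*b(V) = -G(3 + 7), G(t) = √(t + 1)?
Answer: -20373 - √11/8 ≈ -20373.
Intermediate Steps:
G(t) = √(1 + t)
c(N) = 0
b(V) = -√11/8 (b(V) = (-√(1 + (3 + 7)))/8 = (-√(1 + 10))/8 = (-√11)/8 = -√11/8)
(c(-47) - 20373) + b(3⁴) = (0 - 20373) - √11/8 = -20373 - √11/8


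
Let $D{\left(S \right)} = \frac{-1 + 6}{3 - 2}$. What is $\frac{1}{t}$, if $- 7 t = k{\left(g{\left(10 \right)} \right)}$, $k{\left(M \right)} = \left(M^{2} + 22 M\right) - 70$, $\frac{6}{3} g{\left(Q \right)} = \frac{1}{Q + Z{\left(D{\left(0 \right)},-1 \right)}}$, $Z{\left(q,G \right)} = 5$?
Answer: $\frac{6300}{62339} \approx 0.10106$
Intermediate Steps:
$D{\left(S \right)} = 5$ ($D{\left(S \right)} = \frac{5}{1} = 5 \cdot 1 = 5$)
$g{\left(Q \right)} = \frac{1}{2 \left(5 + Q\right)}$ ($g{\left(Q \right)} = \frac{1}{2 \left(Q + 5\right)} = \frac{1}{2 \left(5 + Q\right)}$)
$k{\left(M \right)} = -70 + M^{2} + 22 M$
$t = \frac{62339}{6300}$ ($t = - \frac{-70 + \left(\frac{1}{2 \left(5 + 10\right)}\right)^{2} + 22 \frac{1}{2 \left(5 + 10\right)}}{7} = - \frac{-70 + \left(\frac{1}{2 \cdot 15}\right)^{2} + 22 \frac{1}{2 \cdot 15}}{7} = - \frac{-70 + \left(\frac{1}{2} \cdot \frac{1}{15}\right)^{2} + 22 \cdot \frac{1}{2} \cdot \frac{1}{15}}{7} = - \frac{-70 + \left(\frac{1}{30}\right)^{2} + 22 \cdot \frac{1}{30}}{7} = - \frac{-70 + \frac{1}{900} + \frac{11}{15}}{7} = \left(- \frac{1}{7}\right) \left(- \frac{62339}{900}\right) = \frac{62339}{6300} \approx 9.8951$)
$\frac{1}{t} = \frac{1}{\frac{62339}{6300}} = \frac{6300}{62339}$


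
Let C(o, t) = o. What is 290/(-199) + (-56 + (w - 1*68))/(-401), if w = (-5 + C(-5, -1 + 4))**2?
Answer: -111514/79799 ≈ -1.3974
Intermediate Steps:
w = 100 (w = (-5 - 5)**2 = (-10)**2 = 100)
290/(-199) + (-56 + (w - 1*68))/(-401) = 290/(-199) + (-56 + (100 - 1*68))/(-401) = 290*(-1/199) + (-56 + (100 - 68))*(-1/401) = -290/199 + (-56 + 32)*(-1/401) = -290/199 - 24*(-1/401) = -290/199 + 24/401 = -111514/79799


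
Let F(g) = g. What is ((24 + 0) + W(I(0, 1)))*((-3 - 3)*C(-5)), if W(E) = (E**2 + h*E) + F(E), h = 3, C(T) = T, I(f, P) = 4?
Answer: 1680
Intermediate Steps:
W(E) = E**2 + 4*E (W(E) = (E**2 + 3*E) + E = E**2 + 4*E)
((24 + 0) + W(I(0, 1)))*((-3 - 3)*C(-5)) = ((24 + 0) + 4*(4 + 4))*((-3 - 3)*(-5)) = (24 + 4*8)*(-6*(-5)) = (24 + 32)*30 = 56*30 = 1680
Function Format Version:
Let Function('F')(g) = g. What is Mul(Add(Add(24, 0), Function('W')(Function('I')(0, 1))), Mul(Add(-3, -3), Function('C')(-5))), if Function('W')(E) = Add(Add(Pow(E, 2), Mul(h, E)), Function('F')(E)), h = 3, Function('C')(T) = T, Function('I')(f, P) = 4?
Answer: 1680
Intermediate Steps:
Function('W')(E) = Add(Pow(E, 2), Mul(4, E)) (Function('W')(E) = Add(Add(Pow(E, 2), Mul(3, E)), E) = Add(Pow(E, 2), Mul(4, E)))
Mul(Add(Add(24, 0), Function('W')(Function('I')(0, 1))), Mul(Add(-3, -3), Function('C')(-5))) = Mul(Add(Add(24, 0), Mul(4, Add(4, 4))), Mul(Add(-3, -3), -5)) = Mul(Add(24, Mul(4, 8)), Mul(-6, -5)) = Mul(Add(24, 32), 30) = Mul(56, 30) = 1680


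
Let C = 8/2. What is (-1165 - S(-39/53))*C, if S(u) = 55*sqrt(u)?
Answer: -4660 - 220*I*sqrt(2067)/53 ≈ -4660.0 - 188.72*I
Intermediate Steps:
C = 4 (C = 8*(1/2) = 4)
(-1165 - S(-39/53))*C = (-1165 - 55*sqrt(-39/53))*4 = (-1165 - 55*I*sqrt(2067)/53)*4 = -4660 - 220*I*sqrt(2067)/53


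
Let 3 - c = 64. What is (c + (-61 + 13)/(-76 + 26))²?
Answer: 2253001/625 ≈ 3604.8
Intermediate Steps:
c = -61 (c = 3 - 1*64 = 3 - 64 = -61)
(c + (-61 + 13)/(-76 + 26))² = (-61 + (-61 + 13)/(-76 + 26))² = (-61 - 48/(-50))² = (-61 - 48*(-1/50))² = (-61 + 24/25)² = (-1501/25)² = 2253001/625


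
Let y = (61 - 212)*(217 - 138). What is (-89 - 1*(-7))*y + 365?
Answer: 978543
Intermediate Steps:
y = -11929 (y = -151*79 = -11929)
(-89 - 1*(-7))*y + 365 = (-89 - 1*(-7))*(-11929) + 365 = (-89 + 7)*(-11929) + 365 = -82*(-11929) + 365 = 978178 + 365 = 978543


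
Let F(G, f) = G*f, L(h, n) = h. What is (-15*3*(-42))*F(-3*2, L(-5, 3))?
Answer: 56700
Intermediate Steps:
(-15*3*(-42))*F(-3*2, L(-5, 3)) = (-15*3*(-42))*(-3*2*(-5)) = (-45*(-42))*(-6*(-5)) = 1890*30 = 56700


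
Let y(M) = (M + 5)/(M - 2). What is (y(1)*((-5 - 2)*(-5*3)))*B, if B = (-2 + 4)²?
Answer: -2520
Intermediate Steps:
y(M) = (5 + M)/(-2 + M)
B = 4 (B = 2² = 4)
(y(1)*((-5 - 2)*(-5*3)))*B = (((5 + 1)/(-2 + 1))*((-5 - 2)*(-5*3)))*4 = ((6/(-1))*(-7*(-15)))*4 = (-1*6*105)*4 = -6*105*4 = -630*4 = -2520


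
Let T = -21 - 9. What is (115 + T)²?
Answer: 7225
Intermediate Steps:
T = -30
(115 + T)² = (115 - 30)² = 85² = 7225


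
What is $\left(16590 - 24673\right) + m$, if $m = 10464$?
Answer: $2381$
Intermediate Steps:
$\left(16590 - 24673\right) + m = \left(16590 - 24673\right) + 10464 = -8083 + 10464 = 2381$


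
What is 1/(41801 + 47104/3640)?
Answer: 455/19025343 ≈ 2.3915e-5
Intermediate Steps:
1/(41801 + 47104/3640) = 1/(41801 + 47104*(1/3640)) = 1/(41801 + 5888/455) = 1/(19025343/455) = 455/19025343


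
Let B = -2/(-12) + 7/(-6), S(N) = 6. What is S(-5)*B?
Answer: -6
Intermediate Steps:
B = -1 (B = -2*(-1/12) + 7*(-⅙) = ⅙ - 7/6 = -1)
S(-5)*B = 6*(-1) = -6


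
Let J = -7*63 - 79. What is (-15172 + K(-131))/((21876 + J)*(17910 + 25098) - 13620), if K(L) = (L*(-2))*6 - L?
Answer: -13469/918465228 ≈ -1.4665e-5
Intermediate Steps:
J = -520 (J = -441 - 79 = -520)
K(L) = -13*L (K(L) = -2*L*6 - L = -12*L - L = -13*L)
(-15172 + K(-131))/((21876 + J)*(17910 + 25098) - 13620) = (-15172 - 13*(-131))/((21876 - 520)*(17910 + 25098) - 13620) = (-15172 + 1703)/(21356*43008 - 13620) = -13469/(918478848 - 13620) = -13469/918465228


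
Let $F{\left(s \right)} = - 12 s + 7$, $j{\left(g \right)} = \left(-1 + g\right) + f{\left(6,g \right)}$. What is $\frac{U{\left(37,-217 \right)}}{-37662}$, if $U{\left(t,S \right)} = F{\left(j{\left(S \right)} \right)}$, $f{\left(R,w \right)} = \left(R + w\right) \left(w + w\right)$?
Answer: $\frac{1096265}{37662} \approx 29.108$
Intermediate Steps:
$f{\left(R,w \right)} = 2 w \left(R + w\right)$ ($f{\left(R,w \right)} = \left(R + w\right) 2 w = 2 w \left(R + w\right)$)
$j{\left(g \right)} = -1 + g + 2 g \left(6 + g\right)$ ($j{\left(g \right)} = \left(-1 + g\right) + 2 g \left(6 + g\right) = -1 + g + 2 g \left(6 + g\right)$)
$F{\left(s \right)} = 7 - 12 s$
$U{\left(t,S \right)} = 19 - 12 S - 24 S \left(6 + S\right)$ ($U{\left(t,S \right)} = 7 - 12 \left(-1 + S + 2 S \left(6 + S\right)\right) = 7 - \left(-12 + 12 S + 24 S \left(6 + S\right)\right) = 19 - 12 S - 24 S \left(6 + S\right)$)
$\frac{U{\left(37,-217 \right)}}{-37662} = \frac{19 - -33852 - 24 \left(-217\right)^{2}}{-37662} = \left(19 + 33852 - 1130136\right) \left(- \frac{1}{37662}\right) = \left(-1096265\right) \left(- \frac{1}{37662}\right) = \frac{1096265}{37662}$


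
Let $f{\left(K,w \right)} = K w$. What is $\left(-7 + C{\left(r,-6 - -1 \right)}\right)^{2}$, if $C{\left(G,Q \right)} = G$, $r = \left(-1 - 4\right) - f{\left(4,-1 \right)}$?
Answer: $64$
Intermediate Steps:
$r = -1$ ($r = \left(-1 - 4\right) - 4 \left(-1\right) = -5 - -4 = -5 + 4 = -1$)
$\left(-7 + C{\left(r,-6 - -1 \right)}\right)^{2} = \left(-7 - 1\right)^{2} = \left(-8\right)^{2} = 64$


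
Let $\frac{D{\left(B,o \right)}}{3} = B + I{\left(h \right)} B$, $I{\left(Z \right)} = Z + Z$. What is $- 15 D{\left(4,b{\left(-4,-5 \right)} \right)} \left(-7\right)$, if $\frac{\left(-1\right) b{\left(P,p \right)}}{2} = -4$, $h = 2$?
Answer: $6300$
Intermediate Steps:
$I{\left(Z \right)} = 2 Z$
$b{\left(P,p \right)} = 8$ ($b{\left(P,p \right)} = \left(-2\right) \left(-4\right) = 8$)
$D{\left(B,o \right)} = 15 B$ ($D{\left(B,o \right)} = 3 \left(B + 2 \cdot 2 B\right) = 3 \left(B + 4 B\right) = 3 \cdot 5 B = 15 B$)
$- 15 D{\left(4,b{\left(-4,-5 \right)} \right)} \left(-7\right) = - 15 \cdot 15 \cdot 4 \left(-7\right) = \left(-15\right) 60 \left(-7\right) = \left(-900\right) \left(-7\right) = 6300$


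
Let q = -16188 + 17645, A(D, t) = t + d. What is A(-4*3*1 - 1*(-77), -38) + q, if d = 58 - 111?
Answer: 1366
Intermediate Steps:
d = -53
A(D, t) = -53 + t (A(D, t) = t - 53 = -53 + t)
q = 1457
A(-4*3*1 - 1*(-77), -38) + q = (-53 - 38) + 1457 = -91 + 1457 = 1366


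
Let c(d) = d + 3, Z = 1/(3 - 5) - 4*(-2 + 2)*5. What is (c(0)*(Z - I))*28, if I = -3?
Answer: 210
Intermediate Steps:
Z = -½ (Z = 1/(-2) - 4*0*5 = -½ + 0*5 = -½ + 0 = -½ ≈ -0.50000)
c(d) = 3 + d
(c(0)*(Z - I))*28 = ((3 + 0)*(-½ - 1*(-3)))*28 = (3*(-½ + 3))*28 = (3*(5/2))*28 = (15/2)*28 = 210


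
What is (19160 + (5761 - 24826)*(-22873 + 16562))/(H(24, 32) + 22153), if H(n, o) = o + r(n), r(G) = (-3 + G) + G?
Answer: 24067675/4446 ≈ 5413.3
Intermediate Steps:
r(G) = -3 + 2*G
H(n, o) = -3 + o + 2*n (H(n, o) = o + (-3 + 2*n) = -3 + o + 2*n)
(19160 + (5761 - 24826)*(-22873 + 16562))/(H(24, 32) + 22153) = (19160 + (5761 - 24826)*(-22873 + 16562))/((-3 + 32 + 2*24) + 22153) = (19160 - 19065*(-6311))/((-3 + 32 + 48) + 22153) = (19160 + 120319215)/(77 + 22153) = 120338375/22230 = 120338375*(1/22230) = 24067675/4446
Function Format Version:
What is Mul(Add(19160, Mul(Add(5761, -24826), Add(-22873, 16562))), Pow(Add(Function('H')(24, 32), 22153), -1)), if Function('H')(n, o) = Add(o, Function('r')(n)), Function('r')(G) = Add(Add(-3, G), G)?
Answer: Rational(24067675, 4446) ≈ 5413.3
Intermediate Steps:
Function('r')(G) = Add(-3, Mul(2, G))
Function('H')(n, o) = Add(-3, o, Mul(2, n)) (Function('H')(n, o) = Add(o, Add(-3, Mul(2, n))) = Add(-3, o, Mul(2, n)))
Mul(Add(19160, Mul(Add(5761, -24826), Add(-22873, 16562))), Pow(Add(Function('H')(24, 32), 22153), -1)) = Mul(Add(19160, Mul(Add(5761, -24826), Add(-22873, 16562))), Pow(Add(Add(-3, 32, Mul(2, 24)), 22153), -1)) = Mul(Add(19160, Mul(-19065, -6311)), Pow(Add(Add(-3, 32, 48), 22153), -1)) = Mul(Add(19160, 120319215), Pow(Add(77, 22153), -1)) = Mul(120338375, Pow(22230, -1)) = Mul(120338375, Rational(1, 22230)) = Rational(24067675, 4446)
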